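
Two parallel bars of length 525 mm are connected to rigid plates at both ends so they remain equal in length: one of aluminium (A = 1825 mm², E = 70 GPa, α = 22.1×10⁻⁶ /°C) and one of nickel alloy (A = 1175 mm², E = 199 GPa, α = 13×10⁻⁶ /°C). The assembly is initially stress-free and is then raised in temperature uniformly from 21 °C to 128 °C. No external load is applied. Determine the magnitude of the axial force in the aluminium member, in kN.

The aluminium has the larger α, so on heating it would change length more than the nickel alloy if both were free. The rigid plates force a common final length, so the aluminium is put into compression and the nickel alloy into tension, with equal and opposite forces P (no external load).
Equating the net (thermal + elastic) strains gives |α₁ − α₂|·ΔT = P·[1/(A₁E₁) + 1/(A₂E₂)].
|α₁ − α₂|·ΔT = 9.1×10⁻⁶ × 107 = 0.0009737.
1/(A₁E₁) + 1/(A₂E₂) = 1/(1825×70×10³) + 1/(1175×199×10³) = 1.21×10⁻⁸ N⁻¹.
P = 0.0009737 / 1.21×10⁻⁸ = 80440 N = 80.44 kN.

P ≈ 80.4 kN (compressive in the aluminium)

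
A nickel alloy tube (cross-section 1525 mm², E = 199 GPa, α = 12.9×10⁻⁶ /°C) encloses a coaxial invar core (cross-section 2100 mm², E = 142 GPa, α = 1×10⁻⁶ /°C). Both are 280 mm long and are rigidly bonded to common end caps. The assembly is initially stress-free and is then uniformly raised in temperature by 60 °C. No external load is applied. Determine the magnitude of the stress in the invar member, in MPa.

σ ≈ 51.1 MPa (tensile)

Equilibrium of a rigid end plate with no external load gives equal and opposite internal forces ±P in the two members. Since α_{nickel alloy} > α_{invar}, heating drives the nickel alloy into compression and the invar into tension.
Compatibility of the two members (thermal + elastic change equal): (α₁ − α₂)ΔT = P·[1/(A₁E₁) + 1/(A₂E₂)].
|α₁ − α₂|·ΔT = 11.9×10⁻⁶ × 60 = 0.000714.
1/(A₁E₁) + 1/(A₂E₂) = 1/(1525×199×10³) + 1/(2100×142×10³) = 6.649×10⁻⁹ N⁻¹.
P = 0.000714 / 6.649×10⁻⁹ = 107400 N = 107.4 kN.
σ_{invar} = P/A₂ = 107400/2100 = 51.14 MPa, tensile.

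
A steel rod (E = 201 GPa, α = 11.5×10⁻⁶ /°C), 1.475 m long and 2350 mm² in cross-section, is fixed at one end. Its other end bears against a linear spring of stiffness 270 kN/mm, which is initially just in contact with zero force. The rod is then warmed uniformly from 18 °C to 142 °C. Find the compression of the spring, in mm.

δ ≈ 1.14 mm

The unrestrained thermal change is αΔT L = 11.5×10⁻⁶ × 124 × 1475 = 2.103 mm.
With a force P in the spring, the elastic change of the rod is PL/(AE) and that of the spring is P/k; compatibility requires their sum to equal δ_free.
So P = δ_free / [L/(AE) + 1/k] = 2.103 / [ 1475/(2350×201×10³) + 1/(270×10³) ].
P = 2.103 / 6.826×10⁻⁶ = 308100 N.
Spring compression = P/k = 308100/(270×10³) = 1.141 mm.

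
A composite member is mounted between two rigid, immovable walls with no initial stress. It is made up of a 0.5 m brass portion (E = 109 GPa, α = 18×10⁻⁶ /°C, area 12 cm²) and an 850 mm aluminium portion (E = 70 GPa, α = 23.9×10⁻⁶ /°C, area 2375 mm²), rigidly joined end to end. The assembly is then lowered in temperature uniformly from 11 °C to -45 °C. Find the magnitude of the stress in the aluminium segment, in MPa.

Free thermal contraction of the whole bar: Σ αᵢΔT Lᵢ = 18×10⁻⁶×56×500 + 23.9×10⁻⁶×56×850 = 1.642 mm.
The walls prevent any net length change, so an axial force P (same in every segment) develops. Compatibility: P · Σ Lᵢ/(AᵢEᵢ) = δ_free.
Σ Lᵢ/(AᵢEᵢ) = 500/(1200×109×10³) + 850/(2375×70×10³) = 8.935×10⁻⁶ mm/N.
P = 1.642 / 8.935×10⁻⁶ = 183700 N = 183.7 kN, tensile.
σ_{aluminium} = P / A = 183700 / 2375 = 77.36 MPa.

σ ≈ 77.4 MPa (tensile)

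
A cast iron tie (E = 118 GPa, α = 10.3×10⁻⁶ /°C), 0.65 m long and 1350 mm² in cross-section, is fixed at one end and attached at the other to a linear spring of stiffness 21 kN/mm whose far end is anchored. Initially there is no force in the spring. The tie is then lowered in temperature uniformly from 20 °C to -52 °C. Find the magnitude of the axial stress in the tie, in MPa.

σ ≈ 6.91 MPa (tensile)

Free thermal contraction: δ_free = αΔT L = 10.3×10⁻⁶ × 72 × 650 = 0.482 mm.
With a force P in the spring, the elastic change of the tie is PL/(AE) and that of the spring is P/k; compatibility requires their sum to equal δ_free.
P [ L/(AE) + 1/k ] = δ_free → P [ 650/(1350×118×10³) + 1/(21×10³) ] = 0.482.
P = 0.482 / 5.17×10⁻⁵ = 9324 N.
σ = P/A = 9324/1350 = 6.907 MPa.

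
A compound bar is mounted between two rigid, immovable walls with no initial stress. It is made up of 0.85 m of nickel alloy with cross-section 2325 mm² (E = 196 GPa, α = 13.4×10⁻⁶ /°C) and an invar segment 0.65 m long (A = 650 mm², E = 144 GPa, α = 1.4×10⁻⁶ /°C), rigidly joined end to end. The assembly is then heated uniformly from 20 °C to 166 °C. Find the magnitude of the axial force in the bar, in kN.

If the supports were absent, the total length change would be Σ αᵢΔT Lᵢ = 13.4×10⁻⁶×146×850 + 1.4×10⁻⁶×146×650 = 1.796 mm.
The walls prevent any net length change, so an axial force P (same in every segment) develops. Compatibility: P · Σ Lᵢ/(AᵢEᵢ) = δ_free.
Σ Lᵢ/(AᵢEᵢ) = 850/(2325×196×10³) + 650/(650×144×10³) = 8.81×10⁻⁶ mm/N.
Hence P = δ_free / Σ(L/AE) = 1.796/8.81×10⁻⁶ = 203.8 kN (compressive).

P ≈ 204 kN (compressive)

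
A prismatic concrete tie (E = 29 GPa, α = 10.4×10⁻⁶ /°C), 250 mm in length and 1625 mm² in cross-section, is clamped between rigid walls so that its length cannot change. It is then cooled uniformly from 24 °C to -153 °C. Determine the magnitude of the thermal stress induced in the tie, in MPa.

The supports are rigid, so the total axial strain is zero. The restrained thermal strain is ε = αΔT = 10.4×10⁻⁶ × 177 = 1840.8×10⁻⁶.
σ = EαΔT = 29×10³ × 10.4×10⁻⁶ × 177 = 53.38 MPa (tensile; the tie is trying to contract).

σ ≈ 53.4 MPa (tensile)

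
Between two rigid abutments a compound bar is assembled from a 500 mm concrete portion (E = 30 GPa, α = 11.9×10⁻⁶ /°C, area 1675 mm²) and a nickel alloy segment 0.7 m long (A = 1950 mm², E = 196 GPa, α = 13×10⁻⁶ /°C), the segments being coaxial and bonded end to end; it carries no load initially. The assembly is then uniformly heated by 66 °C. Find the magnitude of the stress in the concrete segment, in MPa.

σ ≈ 50.3 MPa (compressive)

Free thermal expansion of the whole bar: Σ αᵢΔT Lᵢ = 11.9×10⁻⁶×66×500 + 13×10⁻⁶×66×700 = 0.9933 mm.
Since the ends are fixed, an axial force P builds up, equal in every segment, with P · Σ Lᵢ/(AᵢEᵢ) = δ_free.
Σ Lᵢ/(AᵢEᵢ) = 500/(1675×30×10³) + 700/(1950×196×10³) = 1.178×10⁻⁵ mm/N.
P = 0.9933 / 1.178×10⁻⁵ = 84310 N = 84.31 kN, compressive.
σ_{concrete} = P / A = 84310 / 1675 = 50.33 MPa.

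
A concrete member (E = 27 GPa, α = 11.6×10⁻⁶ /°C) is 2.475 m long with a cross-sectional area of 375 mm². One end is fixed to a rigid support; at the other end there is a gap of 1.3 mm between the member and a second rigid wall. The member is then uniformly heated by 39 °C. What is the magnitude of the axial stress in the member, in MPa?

Unrestrained expansion: δ_free = αΔT L = 11.6×10⁻⁶ × 39 × 2475 = 1.12 mm.
Since δ_free = 1.12 mm is less than the 1.3 mm gap, the member never touches the wall. No axial force develops.

σ ≈ 0 MPa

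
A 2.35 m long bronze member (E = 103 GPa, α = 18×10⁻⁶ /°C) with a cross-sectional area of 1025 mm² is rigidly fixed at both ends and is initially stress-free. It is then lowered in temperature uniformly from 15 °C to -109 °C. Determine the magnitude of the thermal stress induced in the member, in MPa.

σ ≈ 230 MPa (tensile)

With length fixed, the mechanical strain must cancel the thermal strain αΔT = 18×10⁻⁶ × 124 = 2232×10⁻⁶.
The stress required to suppress this strain is σ = Eε = 103×10³ × 2232×10⁻⁶ = 229.9 MPa, tensile since the member is trying to contract.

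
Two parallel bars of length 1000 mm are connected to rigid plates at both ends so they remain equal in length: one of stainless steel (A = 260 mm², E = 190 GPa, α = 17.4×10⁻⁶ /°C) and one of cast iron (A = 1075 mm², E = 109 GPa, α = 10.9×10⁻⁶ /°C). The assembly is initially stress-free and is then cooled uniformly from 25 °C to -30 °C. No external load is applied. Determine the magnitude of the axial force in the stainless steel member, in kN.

P ≈ 12.4 kN (tensile in the stainless steel)

Equilibrium of a rigid end plate with no external load gives equal and opposite internal forces ±P in the two members. Since α_{stainless steel} > α_{cast iron}, cooling drives the stainless steel into tension and the cast iron into compression.
Equating the net (thermal + elastic) strains gives |α₁ − α₂|·ΔT = P·[1/(A₁E₁) + 1/(A₂E₂)].
|α₁ − α₂|·ΔT = 6.5×10⁻⁶ × 55 = 0.0003575.
1/(A₁E₁) + 1/(A₂E₂) = 1/(260×190×10³) + 1/(1075×109×10³) = 2.878×10⁻⁸ N⁻¹.
So P = 0.0003575 / 2.878×10⁻⁸ = 12.42 kN.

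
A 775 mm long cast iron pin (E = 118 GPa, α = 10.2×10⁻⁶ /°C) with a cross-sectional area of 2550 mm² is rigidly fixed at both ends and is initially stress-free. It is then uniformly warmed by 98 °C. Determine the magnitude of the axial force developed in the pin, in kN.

With zero net strain, σ = E·αΔT = 118 GPa × 10.2×10⁻⁶ × 98 = 118 MPa.
P = AEαΔT = 2550 × 118×10³ × 10.2×10⁻⁶ × 98 = 300.8 kN (compressive).

P ≈ 301 kN (compressive)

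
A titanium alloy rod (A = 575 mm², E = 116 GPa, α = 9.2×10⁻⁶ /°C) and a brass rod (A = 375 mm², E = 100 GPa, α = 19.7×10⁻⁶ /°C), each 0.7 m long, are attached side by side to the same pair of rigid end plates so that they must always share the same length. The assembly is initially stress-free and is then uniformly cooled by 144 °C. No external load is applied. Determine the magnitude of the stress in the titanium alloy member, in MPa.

σ ≈ 63.1 MPa (compressive)

The brass has the larger α, so on cooling it would change length more than the titanium alloy if both were free. The rigid plates force a common final length, so the brass is put into tension and the titanium alloy into compression, with equal and opposite forces P (no external load).
Equating the net (thermal + elastic) strains gives |α₁ − α₂|·ΔT = P·[1/(A₁E₁) + 1/(A₂E₂)].
|α₁ − α₂|·ΔT = 10.5×10⁻⁶ × 144 = 0.001512.
1/(A₁E₁) + 1/(A₂E₂) = 1/(575×116×10³) + 1/(375×100×10³) = 4.166×10⁻⁸ N⁻¹.
P = 0.001512 / 4.166×10⁻⁸ = 36290 N = 36.29 kN.
σ_{titanium alloy} = P/A₁ = 36290/575 = 63.12 MPa, compressive.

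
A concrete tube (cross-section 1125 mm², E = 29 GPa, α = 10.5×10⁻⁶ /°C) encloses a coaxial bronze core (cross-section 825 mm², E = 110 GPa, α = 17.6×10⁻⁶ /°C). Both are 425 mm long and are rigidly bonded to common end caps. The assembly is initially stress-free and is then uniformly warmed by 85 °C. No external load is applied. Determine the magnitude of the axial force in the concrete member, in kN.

P ≈ 14.5 kN (tensile in the concrete)

Equilibrium of a rigid end plate with no external load gives equal and opposite internal forces ±P in the two members. Since α_{bronze} > α_{concrete}, heating drives the bronze into compression and the concrete into tension.
Equating the net (thermal + elastic) strains gives |α₁ − α₂|·ΔT = P·[1/(A₁E₁) + 1/(A₂E₂)].
|α₁ − α₂|·ΔT = 7.1×10⁻⁶ × 85 = 0.0006035.
1/(A₁E₁) + 1/(A₂E₂) = 1/(1125×29×10³) + 1/(825×110×10³) = 4.167×10⁻⁸ N⁻¹.
P = 0.0006035 / 4.167×10⁻⁸ = 14480 N = 14.48 kN.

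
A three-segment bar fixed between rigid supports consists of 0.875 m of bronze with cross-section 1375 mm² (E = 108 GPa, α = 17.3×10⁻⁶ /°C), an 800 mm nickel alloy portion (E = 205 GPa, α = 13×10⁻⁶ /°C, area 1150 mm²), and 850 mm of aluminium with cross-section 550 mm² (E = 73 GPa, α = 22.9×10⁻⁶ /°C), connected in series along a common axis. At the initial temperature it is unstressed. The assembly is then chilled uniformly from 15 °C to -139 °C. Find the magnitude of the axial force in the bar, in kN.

P ≈ 228 kN (tensile)

With the walls removed the bar would change length by δ_free = Σ αᵢΔT Lᵢ = 17.3×10⁻⁶×154×875 + 13×10⁻⁶×154×800 + 22.9×10⁻⁶×154×850 = 6.93 mm.
The rigid supports impose zero overall length change; the single axial force P common to all segments must satisfy P Σ Lᵢ/(AᵢEᵢ) = δ_free.
Σ Lᵢ/(AᵢEᵢ) = 875/(1375×108×10³) + 800/(1150×205×10³) + 850/(550×73×10³) = 3.046×10⁻⁵ mm/N.
So P = 6.93 / 3.046×10⁻⁵ = 227.6 kN, tensile.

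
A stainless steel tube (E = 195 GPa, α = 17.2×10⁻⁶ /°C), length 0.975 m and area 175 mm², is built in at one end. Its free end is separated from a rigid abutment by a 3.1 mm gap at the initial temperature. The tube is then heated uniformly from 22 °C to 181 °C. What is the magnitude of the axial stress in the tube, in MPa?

σ ≈ 0 MPa

Unrestrained expansion: δ_free = αΔT L = 17.2×10⁻⁶ × 159 × 975 = 2.666 mm.
This is smaller than the 3.1 mm clearance, so the tube expands freely without reaching the stop — the stress is zero.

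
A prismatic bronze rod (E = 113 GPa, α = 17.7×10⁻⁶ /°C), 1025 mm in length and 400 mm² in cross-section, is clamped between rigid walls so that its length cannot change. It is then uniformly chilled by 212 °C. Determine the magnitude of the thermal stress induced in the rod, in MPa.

σ ≈ 424 MPa (tensile)

With length fixed, the mechanical strain must cancel the thermal strain αΔT = 17.7×10⁻⁶ × 212 = 3752.4×10⁻⁶.
The stress required to suppress this strain is σ = Eε = 113×10³ × 3752.4×10⁻⁶ = 424 MPa, tensile since the rod is trying to contract.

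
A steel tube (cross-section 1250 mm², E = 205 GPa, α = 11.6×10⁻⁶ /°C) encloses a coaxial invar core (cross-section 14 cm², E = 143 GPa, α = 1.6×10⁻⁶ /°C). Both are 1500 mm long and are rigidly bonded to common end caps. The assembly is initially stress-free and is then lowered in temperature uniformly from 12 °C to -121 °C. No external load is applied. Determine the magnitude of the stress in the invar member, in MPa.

Both members must finish at the same length. With the larger α, the steel tends to over-contract; the plates restrain it, putting the steel in tension and the invar in compression. With no external load the two internal forces are equal and opposite, magnitude P.
Compatibility of the two members (thermal + elastic change equal): (α₁ − α₂)ΔT = P·[1/(A₁E₁) + 1/(A₂E₂)].
|α₁ − α₂|·ΔT = 10×10⁻⁶ × 133 = 0.00133.
1/(A₁E₁) + 1/(A₂E₂) = 1/(1250×205×10³) + 1/(1400×143×10³) = 8.897×10⁻⁹ N⁻¹.
P = 0.00133 / 8.897×10⁻⁹ = 149500 N = 149.5 kN.
σ_{invar} = P/A₂ = 149500/1400 = 106.8 MPa, compressive.

σ ≈ 107 MPa (compressive)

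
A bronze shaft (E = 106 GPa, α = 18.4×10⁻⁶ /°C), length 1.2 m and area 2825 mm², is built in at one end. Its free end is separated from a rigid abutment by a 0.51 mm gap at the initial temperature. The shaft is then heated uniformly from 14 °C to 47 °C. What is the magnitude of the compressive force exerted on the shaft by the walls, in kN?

P ≈ 54.6 kN

If the wall were absent the shaft would grow by αΔT L = 18.4×10⁻⁶ × 33 × 1200 = 0.7286 mm.
This exceeds the 0.51 mm gap, so the wall pushes back. The portion of expansion that must be recovered elastically is δ_free − gap = 0.7286 − 0.51 = 0.2186 mm.
So σ = E(δ_free − g)/L = 106×10³ × 0.2186/1200 = 19.31 MPa.
Force on the wall = σA = 19.31 × 2825 mm² = 54.56 kN.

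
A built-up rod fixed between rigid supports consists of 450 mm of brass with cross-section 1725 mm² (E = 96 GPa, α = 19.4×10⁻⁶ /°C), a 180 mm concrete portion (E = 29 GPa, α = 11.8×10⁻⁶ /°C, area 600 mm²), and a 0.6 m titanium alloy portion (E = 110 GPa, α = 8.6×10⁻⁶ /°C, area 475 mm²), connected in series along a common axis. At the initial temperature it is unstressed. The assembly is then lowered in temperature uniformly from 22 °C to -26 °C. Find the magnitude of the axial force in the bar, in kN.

If the supports were absent, the total length change would be Σ αᵢΔT Lᵢ = 19.4×10⁻⁶×48×450 + 11.8×10⁻⁶×48×180 + 8.6×10⁻⁶×48×600 = 0.7687 mm.
Since the ends are fixed, an axial force P builds up, equal in every segment, with P · Σ Lᵢ/(AᵢEᵢ) = δ_free.
The series flexibility is Σ Lᵢ/(AᵢEᵢ) = 450/(1725×96×10³) + 180/(600×29×10³) + 600/(475×110×10³) = 2.455×10⁻⁵ mm/N.
Hence P = δ_free / Σ(L/AE) = 0.7687/2.455×10⁻⁵ = 31.32 kN (tensile).

P ≈ 31.3 kN (tensile)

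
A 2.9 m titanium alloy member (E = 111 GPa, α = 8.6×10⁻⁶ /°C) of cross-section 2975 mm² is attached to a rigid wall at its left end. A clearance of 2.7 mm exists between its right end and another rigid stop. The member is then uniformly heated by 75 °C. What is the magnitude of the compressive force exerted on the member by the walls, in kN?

P ≈ 0 kN

Unrestrained expansion: δ_free = αΔT L = 8.6×10⁻⁶ × 75 × 2900 = 1.87 mm.
Since δ_free = 1.87 mm is less than the 2.7 mm gap, the member never touches the wall. No axial force develops.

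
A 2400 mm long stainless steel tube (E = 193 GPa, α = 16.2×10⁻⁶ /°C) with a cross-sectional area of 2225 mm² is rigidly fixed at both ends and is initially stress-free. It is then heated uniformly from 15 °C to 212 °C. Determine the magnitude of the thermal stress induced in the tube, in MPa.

σ ≈ 616 MPa (compressive)

With length fixed, the mechanical strain must cancel the thermal strain αΔT = 16.2×10⁻⁶ × 197 = 3191.4×10⁻⁶.
Hence σ = E·αΔT = 193×10³ × 3191.4×10⁻⁶ = 615.9 MPa, compressive.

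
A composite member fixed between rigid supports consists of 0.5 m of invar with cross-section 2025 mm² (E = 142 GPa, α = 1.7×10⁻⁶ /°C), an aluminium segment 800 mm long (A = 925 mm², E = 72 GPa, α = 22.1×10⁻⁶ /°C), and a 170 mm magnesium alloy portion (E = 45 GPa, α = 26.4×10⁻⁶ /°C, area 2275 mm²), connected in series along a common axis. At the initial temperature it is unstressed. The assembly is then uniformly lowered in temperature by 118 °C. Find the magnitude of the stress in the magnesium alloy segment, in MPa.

σ ≈ 77.5 MPa (tensile)

Free thermal contraction of the whole bar: Σ αᵢΔT Lᵢ = 1.7×10⁻⁶×118×500 + 22.1×10⁻⁶×118×800 + 26.4×10⁻⁶×118×170 = 2.716 mm.
The walls prevent any net length change, so an axial force P (same in every segment) develops. Compatibility: P · Σ Lᵢ/(AᵢEᵢ) = δ_free.
Σ Lᵢ/(AᵢEᵢ) = 500/(2025×142×10³) + 800/(925×72×10³) + 170/(2275×45×10³) = 1.541×10⁻⁵ mm/N.
So P = 2.716 / 1.541×10⁻⁵ = 176.2 kN, tensile.
σ_{magnesium alloy} = P / A = 176200 / 2275 = 77.47 MPa.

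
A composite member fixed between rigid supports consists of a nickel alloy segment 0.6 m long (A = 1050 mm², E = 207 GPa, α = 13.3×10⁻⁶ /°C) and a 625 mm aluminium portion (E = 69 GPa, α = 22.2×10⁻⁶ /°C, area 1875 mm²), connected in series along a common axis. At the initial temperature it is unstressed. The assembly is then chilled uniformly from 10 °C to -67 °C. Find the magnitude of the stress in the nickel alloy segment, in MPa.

Free thermal contraction of the whole bar: Σ αᵢΔT Lᵢ = 13.3×10⁻⁶×77×600 + 22.2×10⁻⁶×77×625 = 1.683 mm.
Since the ends are fixed, an axial force P builds up, equal in every segment, with P · Σ Lᵢ/(AᵢEᵢ) = δ_free.
Σ Lᵢ/(AᵢEᵢ) = 600/(1050×207×10³) + 625/(1875×69×10³) = 7.591×10⁻⁶ mm/N.
So P = 1.683 / 7.591×10⁻⁶ = 221.7 kN, tensile.
σ_{nickel alloy} = P / A = 221700 / 1050 = 211.1 MPa.

σ ≈ 211 MPa (tensile)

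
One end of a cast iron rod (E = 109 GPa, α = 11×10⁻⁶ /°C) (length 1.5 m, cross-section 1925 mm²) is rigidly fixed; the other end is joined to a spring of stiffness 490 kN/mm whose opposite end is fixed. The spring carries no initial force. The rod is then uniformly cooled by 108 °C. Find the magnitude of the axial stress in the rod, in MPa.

Free thermal contraction: δ_free = αΔT L = 11×10⁻⁶ × 108 × 1500 = 1.782 mm.
Let P be the tensile force in the spring. The rod extends elastically by PL/(AE) and the spring stretches by P/k; together these equal δ_free.
P [ L/(AE) + 1/k ] = δ_free → P [ 1500/(1925×109×10³) + 1/(490×10³) ] = 1.782.
P = 1.782 / 9.19×10⁻⁶ = 193900 N.
σ = P/A = 193900/1925 = 100.7 MPa.

σ ≈ 101 MPa (tensile)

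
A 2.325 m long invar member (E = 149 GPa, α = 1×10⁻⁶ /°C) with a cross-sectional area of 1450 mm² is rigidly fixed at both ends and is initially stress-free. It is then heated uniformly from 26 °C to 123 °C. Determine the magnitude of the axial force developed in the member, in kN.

With zero net strain, σ = E·αΔT = 149 GPa × 1×10⁻⁶ × 97 = 14.45 MPa.
Axial force P = σA = 14.45 × 1450 = 20960 N = 20.96 kN, compressive.

P ≈ 21 kN (compressive)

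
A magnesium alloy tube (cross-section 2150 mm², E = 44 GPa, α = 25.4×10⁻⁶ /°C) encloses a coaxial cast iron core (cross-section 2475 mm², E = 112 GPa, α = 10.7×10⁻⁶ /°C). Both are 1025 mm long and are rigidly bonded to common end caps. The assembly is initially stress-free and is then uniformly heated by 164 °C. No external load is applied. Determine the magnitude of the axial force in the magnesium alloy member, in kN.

Both members must finish at the same length. With the larger α, the magnesium alloy tends to over-expand; the plates restrain it, putting the magnesium alloy in compression and the cast iron in tension. With no external load the two internal forces are equal and opposite, magnitude P.
Equating the net (thermal + elastic) strains gives |α₁ − α₂|·ΔT = P·[1/(A₁E₁) + 1/(A₂E₂)].
|α₁ − α₂|·ΔT = 14.7×10⁻⁶ × 164 = 0.002411.
1/(A₁E₁) + 1/(A₂E₂) = 1/(2150×44×10³) + 1/(2475×112×10³) = 1.418×10⁻⁸ N⁻¹.
So P = 0.002411 / 1.418×10⁻⁸ = 170 kN.

P ≈ 170 kN (compressive in the magnesium alloy)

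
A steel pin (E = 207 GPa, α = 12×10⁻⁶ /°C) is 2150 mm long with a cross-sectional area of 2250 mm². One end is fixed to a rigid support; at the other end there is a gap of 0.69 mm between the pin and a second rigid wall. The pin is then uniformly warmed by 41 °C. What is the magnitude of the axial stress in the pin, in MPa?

Free thermal elongation = αΔT L = 12×10⁻⁶ × 41 × 2150 = 1.058 mm.
The gap closes (δ_free > 0.69 mm) and the wall then resists a further 1.058 − 0.69 = 0.3678 mm of expansion.
That suppressed elongation corresponds to σ = E·Δ/L = 207×10³ × 0.3678/2150 = 35.41 MPa.

σ ≈ 35.4 MPa (compressive)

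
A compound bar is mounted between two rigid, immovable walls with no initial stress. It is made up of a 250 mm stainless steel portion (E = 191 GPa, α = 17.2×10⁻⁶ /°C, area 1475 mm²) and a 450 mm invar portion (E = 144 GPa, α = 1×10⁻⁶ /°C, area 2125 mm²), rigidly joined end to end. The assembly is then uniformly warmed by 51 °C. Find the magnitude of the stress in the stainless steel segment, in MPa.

If the supports were absent, the total length change would be Σ αᵢΔT Lᵢ = 17.2×10⁻⁶×51×250 + 1×10⁻⁶×51×450 = 0.2422 mm.
The walls prevent any net length change, so an axial force P (same in every segment) develops. Compatibility: P · Σ Lᵢ/(AᵢEᵢ) = δ_free.
The series flexibility is Σ Lᵢ/(AᵢEᵢ) = 250/(1475×191×10³) + 450/(2125×144×10³) = 2.358×10⁻⁶ mm/N.
So P = 0.2422 / 2.358×10⁻⁶ = 102.7 kN, compressive.
σ_{stainless steel} = P / A = 102700 / 1475 = 69.65 MPa.

σ ≈ 69.7 MPa (compressive)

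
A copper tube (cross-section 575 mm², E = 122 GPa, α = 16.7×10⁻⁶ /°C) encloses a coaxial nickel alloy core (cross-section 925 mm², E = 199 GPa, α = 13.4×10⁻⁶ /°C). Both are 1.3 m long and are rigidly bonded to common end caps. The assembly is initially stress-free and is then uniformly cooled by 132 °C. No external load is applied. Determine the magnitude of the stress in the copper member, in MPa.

The copper has the larger α, so on cooling it would change length more than the nickel alloy if both were free. The rigid plates force a common final length, so the copper is put into tension and the nickel alloy into compression, with equal and opposite forces P (no external load).
Compatibility of the two members (thermal + elastic change equal): (α₁ − α₂)ΔT = P·[1/(A₁E₁) + 1/(A₂E₂)].
|α₁ − α₂|·ΔT = 3.3×10⁻⁶ × 132 = 0.0004356.
1/(A₁E₁) + 1/(A₂E₂) = 1/(575×122×10³) + 1/(925×199×10³) = 1.969×10⁻⁸ N⁻¹.
P = 0.0004356 / 1.969×10⁻⁸ = 22130 N = 22.13 kN.
σ_{copper} = P/A₁ = 22130/575 = 38.48 MPa, tensile.

σ ≈ 38.5 MPa (tensile)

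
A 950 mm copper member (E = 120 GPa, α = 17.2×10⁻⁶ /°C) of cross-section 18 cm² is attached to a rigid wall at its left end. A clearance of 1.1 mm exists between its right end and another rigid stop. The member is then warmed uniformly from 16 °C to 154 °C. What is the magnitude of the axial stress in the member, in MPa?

σ ≈ 146 MPa (compressive)

If the wall were absent the member would grow by αΔT L = 17.2×10⁻⁶ × 138 × 950 = 2.255 mm.
This exceeds the 1.1 mm gap, so the wall pushes back. The portion of expansion that must be recovered elastically is δ_free − gap = 2.255 − 1.1 = 1.155 mm.
That suppressed elongation corresponds to σ = E·Δ/L = 120×10³ × 1.155/950 = 145.9 MPa.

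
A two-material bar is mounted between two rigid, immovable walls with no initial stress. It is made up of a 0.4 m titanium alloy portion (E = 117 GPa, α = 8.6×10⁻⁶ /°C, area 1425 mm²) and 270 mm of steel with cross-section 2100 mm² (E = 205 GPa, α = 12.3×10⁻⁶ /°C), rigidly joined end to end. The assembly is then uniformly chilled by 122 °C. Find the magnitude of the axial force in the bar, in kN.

P ≈ 273 kN (tensile)

Free thermal contraction of the whole bar: Σ αᵢΔT Lᵢ = 8.6×10⁻⁶×122×400 + 12.3×10⁻⁶×122×270 = 0.8248 mm.
The walls prevent any net length change, so an axial force P (same in every segment) develops. Compatibility: P · Σ Lᵢ/(AᵢEᵢ) = δ_free.
The series flexibility is Σ Lᵢ/(AᵢEᵢ) = 400/(1425×117×10³) + 270/(2100×205×10³) = 3.026×10⁻⁶ mm/N.
So P = 0.8248 / 3.026×10⁻⁶ = 272.6 kN, tensile.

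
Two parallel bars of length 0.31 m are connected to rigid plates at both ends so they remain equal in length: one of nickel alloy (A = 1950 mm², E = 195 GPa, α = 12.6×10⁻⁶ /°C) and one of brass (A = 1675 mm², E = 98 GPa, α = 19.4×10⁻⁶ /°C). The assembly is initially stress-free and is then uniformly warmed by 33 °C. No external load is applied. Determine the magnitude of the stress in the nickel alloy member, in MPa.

Both members must finish at the same length. With the larger α, the brass tends to over-expand; the plates restrain it, putting the brass in compression and the nickel alloy in tension. With no external load the two internal forces are equal and opposite, magnitude P.
Setting the final lengths equal and cancelling L: (α₁ − α₂)ΔT = P/(A₁E₁) + P/(A₂E₂).
|α₁ − α₂|·ΔT = 6.8×10⁻⁶ × 33 = 0.0002244.
1/(A₁E₁) + 1/(A₂E₂) = 1/(1950×195×10³) + 1/(1675×98×10³) = 8.722×10⁻⁹ N⁻¹.
P = 0.0002244 / 8.722×10⁻⁹ = 25730 N = 25.73 kN.
σ_{nickel alloy} = P/A₁ = 25730/1950 = 13.19 MPa, tensile.

σ ≈ 13.2 MPa (tensile)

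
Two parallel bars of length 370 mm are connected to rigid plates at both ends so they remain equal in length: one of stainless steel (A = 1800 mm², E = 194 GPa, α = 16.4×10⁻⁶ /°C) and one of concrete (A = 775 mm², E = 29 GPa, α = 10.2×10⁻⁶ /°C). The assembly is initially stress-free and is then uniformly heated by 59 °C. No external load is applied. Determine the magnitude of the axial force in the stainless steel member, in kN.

P ≈ 7.72 kN (compressive in the stainless steel)

The stainless steel has the larger α, so on heating it would change length more than the concrete if both were free. The rigid plates force a common final length, so the stainless steel is put into compression and the concrete into tension, with equal and opposite forces P (no external load).
Equating the net (thermal + elastic) strains gives |α₁ − α₂|·ΔT = P·[1/(A₁E₁) + 1/(A₂E₂)].
|α₁ − α₂|·ΔT = 6.2×10⁻⁶ × 59 = 0.0003658.
1/(A₁E₁) + 1/(A₂E₂) = 1/(1800×194×10³) + 1/(775×29×10³) = 4.736×10⁻⁸ N⁻¹.
So P = 0.0003658 / 4.736×10⁻⁸ = 7.724 kN.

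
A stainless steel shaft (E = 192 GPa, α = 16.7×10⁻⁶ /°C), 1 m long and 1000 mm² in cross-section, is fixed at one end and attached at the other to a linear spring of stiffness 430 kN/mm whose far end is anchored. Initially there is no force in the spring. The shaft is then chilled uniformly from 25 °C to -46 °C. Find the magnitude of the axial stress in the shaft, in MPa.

If the spring were absent the shaft would shorten by αΔT L = 16.7×10⁻⁶ × 71 × 1000 = 1.186 mm.
Let P be the tensile force in the spring. The shaft extends elastically by PL/(AE) and the spring stretches by P/k; together these equal δ_free.
So P = δ_free / [L/(AE) + 1/k] = 1.186 / [ 1000/(1000×192×10³) + 1/(430×10³) ].
P = 1.186 / 7.534×10⁻⁶ = 157400 N.
σ = P/A = 157400/1000 = 157.4 MPa.

σ ≈ 157 MPa (tensile)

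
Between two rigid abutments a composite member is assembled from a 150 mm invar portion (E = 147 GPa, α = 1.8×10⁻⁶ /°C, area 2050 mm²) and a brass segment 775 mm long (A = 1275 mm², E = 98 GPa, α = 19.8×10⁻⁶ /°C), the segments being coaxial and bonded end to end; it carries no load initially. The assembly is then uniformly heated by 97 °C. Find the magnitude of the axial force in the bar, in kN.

With the walls removed the bar would change length by δ_free = Σ αᵢΔT Lᵢ = 1.8×10⁻⁶×97×150 + 19.8×10⁻⁶×97×775 = 1.515 mm.
The walls prevent any net length change, so an axial force P (same in every segment) develops. Compatibility: P · Σ Lᵢ/(AᵢEᵢ) = δ_free.
Σ Lᵢ/(AᵢEᵢ) = 150/(2050×147×10³) + 775/(1275×98×10³) = 6.7×10⁻⁶ mm/N.
P = 1.515 / 6.7×10⁻⁶ = 226100 N = 226.1 kN, compressive.

P ≈ 226 kN (compressive)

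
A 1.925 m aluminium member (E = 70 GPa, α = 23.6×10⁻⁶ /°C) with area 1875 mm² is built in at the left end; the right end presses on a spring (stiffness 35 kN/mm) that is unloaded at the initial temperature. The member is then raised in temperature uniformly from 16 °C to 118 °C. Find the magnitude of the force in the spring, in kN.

P ≈ 107 kN

The unrestrained thermal change is αΔT L = 23.6×10⁻⁶ × 102 × 1925 = 4.634 mm.
Let P be the compressive force at the spring. The member shortens elastically by PL/(AE) and the spring compresses by P/k; together these equal δ_free.
P [ L/(AE) + 1/k ] = δ_free → P [ 1925/(1875×70×10³) + 1/(35×10³) ] = 4.634.
P = 4.634 / 4.324×10⁻⁵ = 107200 N.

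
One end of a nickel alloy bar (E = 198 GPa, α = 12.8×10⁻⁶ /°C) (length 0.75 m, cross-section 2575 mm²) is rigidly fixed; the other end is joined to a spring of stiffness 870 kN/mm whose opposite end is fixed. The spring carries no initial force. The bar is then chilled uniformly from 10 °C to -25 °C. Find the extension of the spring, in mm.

The unrestrained thermal change is αΔT L = 12.8×10⁻⁶ × 35 × 750 = 0.336 mm.
Let P be the tensile force in the spring. The bar extends elastically by PL/(AE) and the spring stretches by P/k; together these equal δ_free.
P [ L/(AE) + 1/k ] = δ_free → P [ 750/(2575×198×10³) + 1/(870×10³) ] = 0.336.
P = 0.336 / 2.62×10⁻⁶ = 128200 N.
Spring extension = P/k = 128200/(870×10³) = 0.1474 mm.

δ ≈ 0.147 mm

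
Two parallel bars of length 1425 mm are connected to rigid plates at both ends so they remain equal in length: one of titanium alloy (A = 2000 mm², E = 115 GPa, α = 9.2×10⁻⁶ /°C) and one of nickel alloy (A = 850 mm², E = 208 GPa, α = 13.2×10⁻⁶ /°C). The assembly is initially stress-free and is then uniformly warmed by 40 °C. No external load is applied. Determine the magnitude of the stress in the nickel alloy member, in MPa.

Both members must finish at the same length. With the larger α, the nickel alloy tends to over-expand; the plates restrain it, putting the nickel alloy in compression and the titanium alloy in tension. With no external load the two internal forces are equal and opposite, magnitude P.
Compatibility of the two members (thermal + elastic change equal): (α₁ − α₂)ΔT = P·[1/(A₁E₁) + 1/(A₂E₂)].
|α₁ − α₂|·ΔT = 4×10⁻⁶ × 40 = 0.00016.
1/(A₁E₁) + 1/(A₂E₂) = 1/(2000×115×10³) + 1/(850×208×10³) = 1×10⁻⁸ N⁻¹.
P = 0.00016 / 1×10⁻⁸ = 15990 N = 15.99 kN.
σ_{nickel alloy} = P/A₂ = 15990/850 = 18.82 MPa, compressive.

σ ≈ 18.8 MPa (compressive)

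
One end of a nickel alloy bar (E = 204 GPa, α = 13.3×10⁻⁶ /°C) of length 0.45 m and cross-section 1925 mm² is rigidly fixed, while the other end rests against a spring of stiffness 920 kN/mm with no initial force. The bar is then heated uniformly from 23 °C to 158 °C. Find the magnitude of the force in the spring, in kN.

If the spring were absent the bar would lengthen by αΔT L = 13.3×10⁻⁶ × 135 × 450 = 0.808 mm.
Let P be the compressive force at the spring. The bar shortens elastically by PL/(AE) and the spring compresses by P/k; together these equal δ_free.
So P = δ_free / [L/(AE) + 1/k] = 0.808 / [ 450/(1925×204×10³) + 1/(920×10³) ].
P = 0.808 / 2.233×10⁻⁶ = 361900 N.

P ≈ 362 kN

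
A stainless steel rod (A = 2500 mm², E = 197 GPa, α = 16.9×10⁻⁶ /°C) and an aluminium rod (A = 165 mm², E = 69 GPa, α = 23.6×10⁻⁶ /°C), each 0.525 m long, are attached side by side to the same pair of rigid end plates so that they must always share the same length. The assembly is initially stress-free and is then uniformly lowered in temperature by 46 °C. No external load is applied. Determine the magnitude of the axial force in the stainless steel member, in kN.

P ≈ 3.43 kN (compressive in the stainless steel)

Both members must finish at the same length. With the larger α, the aluminium tends to over-contract; the plates restrain it, putting the aluminium in tension and the stainless steel in compression. With no external load the two internal forces are equal and opposite, magnitude P.
Compatibility of the two members (thermal + elastic change equal): (α₁ − α₂)ΔT = P·[1/(A₁E₁) + 1/(A₂E₂)].
|α₁ − α₂|·ΔT = 6.7×10⁻⁶ × 46 = 0.0003082.
1/(A₁E₁) + 1/(A₂E₂) = 1/(2500×197×10³) + 1/(165×69×10³) = 8.987×10⁻⁸ N⁻¹.
P = 0.0003082 / 8.987×10⁻⁸ = 3430 N = 3.43 kN.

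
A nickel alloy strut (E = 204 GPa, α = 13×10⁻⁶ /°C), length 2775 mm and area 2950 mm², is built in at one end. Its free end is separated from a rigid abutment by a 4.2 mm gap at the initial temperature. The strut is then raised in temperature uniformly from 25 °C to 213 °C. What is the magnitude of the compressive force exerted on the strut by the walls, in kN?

P ≈ 560 kN

Unrestrained expansion: δ_free = αΔT L = 13×10⁻⁶ × 188 × 2775 = 6.782 mm.
After closing the 4.2 mm clearance, 6.782 − 4.2 = 2.582 mm of expansion remains to be suppressed by the wall.
Compatibility: PL/(AE) = 2.582 mm, so σ = P/A = E × (2.582/2775) = 189.8 MPa.
P = σA = 189.8 × 2950 = 560 kN.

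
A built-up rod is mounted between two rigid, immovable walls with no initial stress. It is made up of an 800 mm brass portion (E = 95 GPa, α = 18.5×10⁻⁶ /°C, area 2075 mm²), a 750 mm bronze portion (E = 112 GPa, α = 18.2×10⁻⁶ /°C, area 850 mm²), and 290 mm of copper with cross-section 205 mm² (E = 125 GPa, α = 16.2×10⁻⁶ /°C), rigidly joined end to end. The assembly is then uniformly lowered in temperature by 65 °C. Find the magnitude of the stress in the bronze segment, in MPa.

σ ≈ 109 MPa (tensile)

If the supports were absent, the total length change would be Σ αᵢΔT Lᵢ = 18.5×10⁻⁶×65×800 + 18.2×10⁻⁶×65×750 + 16.2×10⁻⁶×65×290 = 2.155 mm.
The rigid supports impose zero overall length change; the single axial force P common to all segments must satisfy P Σ Lᵢ/(AᵢEᵢ) = δ_free.
The series flexibility is Σ Lᵢ/(AᵢEᵢ) = 800/(2075×95×10³) + 750/(850×112×10³) + 290/(205×125×10³) = 2.325×10⁻⁵ mm/N.
Hence P = δ_free / Σ(L/AE) = 2.155/2.325×10⁻⁵ = 92.66 kN (tensile).
σ_{bronze} = P / A = 92660 / 850 = 109 MPa.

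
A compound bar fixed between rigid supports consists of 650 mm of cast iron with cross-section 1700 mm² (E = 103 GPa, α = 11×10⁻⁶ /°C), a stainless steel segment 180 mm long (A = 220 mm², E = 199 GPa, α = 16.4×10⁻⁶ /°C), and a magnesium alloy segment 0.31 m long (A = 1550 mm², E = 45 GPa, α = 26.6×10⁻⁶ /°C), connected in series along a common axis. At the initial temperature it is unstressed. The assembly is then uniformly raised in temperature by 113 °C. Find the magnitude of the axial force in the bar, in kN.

If the supports were absent, the total length change would be Σ αᵢΔT Lᵢ = 11×10⁻⁶×113×650 + 16.4×10⁻⁶×113×180 + 26.6×10⁻⁶×113×310 = 2.073 mm.
The rigid supports impose zero overall length change; the single axial force P common to all segments must satisfy P Σ Lᵢ/(AᵢEᵢ) = δ_free.
Σ Lᵢ/(AᵢEᵢ) = 650/(1700×103×10³) + 180/(220×199×10³) + 310/(1550×45×10³) = 1.227×10⁻⁵ mm/N.
P = 2.073 / 1.227×10⁻⁵ = 169000 N = 169 kN, compressive.

P ≈ 169 kN (compressive)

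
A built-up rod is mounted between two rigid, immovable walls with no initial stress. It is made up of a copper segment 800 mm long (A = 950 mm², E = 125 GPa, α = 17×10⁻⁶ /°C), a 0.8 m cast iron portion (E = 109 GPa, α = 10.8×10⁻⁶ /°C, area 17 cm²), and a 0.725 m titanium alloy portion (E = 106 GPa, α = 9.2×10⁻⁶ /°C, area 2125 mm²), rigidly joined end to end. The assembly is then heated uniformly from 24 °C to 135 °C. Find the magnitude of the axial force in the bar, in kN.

P ≈ 225 kN (compressive)

With the walls removed the bar would change length by δ_free = Σ αᵢΔT Lᵢ = 17×10⁻⁶×111×800 + 10.8×10⁻⁶×111×800 + 9.2×10⁻⁶×111×725 = 3.209 mm.
The rigid supports impose zero overall length change; the single axial force P common to all segments must satisfy P Σ Lᵢ/(AᵢEᵢ) = δ_free.
Σ Lᵢ/(AᵢEᵢ) = 800/(950×125×10³) + 800/(1700×109×10³) + 725/(2125×106×10³) = 1.427×10⁻⁵ mm/N.
P = 3.209 / 1.427×10⁻⁵ = 224800 N = 224.8 kN, compressive.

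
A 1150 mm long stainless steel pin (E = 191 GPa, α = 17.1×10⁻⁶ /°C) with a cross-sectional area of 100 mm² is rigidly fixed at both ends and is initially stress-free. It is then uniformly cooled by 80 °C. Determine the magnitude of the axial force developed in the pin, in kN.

P ≈ 26.1 kN (tensile)

Full restraint means ε = 0, so the stress is σ = EαΔT = 191×10³ × 17.1×10⁻⁶ × 80 = 261.3 MPa.
P = AEαΔT = 100 × 191×10³ × 17.1×10⁻⁶ × 80 = 26.13 kN (tensile).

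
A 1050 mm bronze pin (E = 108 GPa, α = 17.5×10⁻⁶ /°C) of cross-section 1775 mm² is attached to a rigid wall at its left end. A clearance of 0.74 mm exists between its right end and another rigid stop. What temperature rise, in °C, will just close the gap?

Contact occurs when the free expansion equals the gap: αΔT L = 0.74 mm.
ΔT = 0.74 / (17.5×10⁻⁶ × 1050) = 40.27 °C.

ΔT ≈ 40.3 °C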